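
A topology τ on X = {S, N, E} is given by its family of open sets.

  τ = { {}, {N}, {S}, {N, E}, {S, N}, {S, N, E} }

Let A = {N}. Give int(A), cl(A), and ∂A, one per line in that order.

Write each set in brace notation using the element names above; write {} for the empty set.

interior: largest open inside A is {N} (from {}, {N})
cl via duality: int({S, E}) = {S}, so X∖{S} = {N, E}
cl∖int = {E}

int(A) = {N}
cl(A)  = {N, E}
∂A     = {E}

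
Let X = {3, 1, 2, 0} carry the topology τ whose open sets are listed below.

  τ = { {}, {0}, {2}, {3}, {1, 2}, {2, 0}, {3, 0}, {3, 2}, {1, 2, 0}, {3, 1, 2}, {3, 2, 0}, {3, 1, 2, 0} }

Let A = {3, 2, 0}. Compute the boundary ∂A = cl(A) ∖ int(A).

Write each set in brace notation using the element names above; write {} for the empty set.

{1}

opens ⊆ A: {}, {0}, {2}, {3}, {3, 0}, {2, 0}, {3, 2}, {3, 2, 0}; union → int = {3, 2, 0}
complement {1}; its interior {}; cl(A) = X∖{} = {3, 1, 2, 0}
boundary = {3, 1, 2, 0} ∖ {3, 2, 0} = {1}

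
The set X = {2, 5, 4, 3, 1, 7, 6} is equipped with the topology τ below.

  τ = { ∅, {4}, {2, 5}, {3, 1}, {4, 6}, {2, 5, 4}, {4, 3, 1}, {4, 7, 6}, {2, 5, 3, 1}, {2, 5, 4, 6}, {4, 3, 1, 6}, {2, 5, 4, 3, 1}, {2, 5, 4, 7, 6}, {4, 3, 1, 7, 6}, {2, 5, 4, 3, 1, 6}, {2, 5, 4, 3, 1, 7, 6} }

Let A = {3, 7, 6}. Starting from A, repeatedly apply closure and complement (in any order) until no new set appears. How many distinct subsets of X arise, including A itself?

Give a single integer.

cl via duality: int({2, 5, 4, 1}) = {2, 5, 4}, so X∖{2, 5, 4} = {3, 1, 7, 6}
Write k for closure, c for complement:
  1. A     = {3, 7, 6}
  2. kA    = {3, 1, 7, 6}
  3. cA    = {2, 5, 4, 1}
  4. ckA   = {2, 5, 4}
  5. kcA   = {2, 5, 4, 3, 1, 7, 6}
  6. kckA  = {2, 5, 4, 7, 6}
  7. ckcA  = ∅
  8. ckckA = {3, 1}
applying k or c yields no new set

8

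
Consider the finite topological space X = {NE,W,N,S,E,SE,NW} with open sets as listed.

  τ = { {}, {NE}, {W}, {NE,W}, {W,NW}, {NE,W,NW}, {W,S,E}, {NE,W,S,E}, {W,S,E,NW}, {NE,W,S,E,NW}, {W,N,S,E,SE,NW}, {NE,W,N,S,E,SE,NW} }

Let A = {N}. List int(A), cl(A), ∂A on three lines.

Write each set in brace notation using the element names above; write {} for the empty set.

int(A) = {}
cl(A)  = {N,SE}
∂A     = {N,SE}

U open, U⊆A: {}. int(A) = ⋃ = {}
X∖A={NE,W,S,E,SE,NW}, int(X∖A)={NE,W,S,E,NW}, hence cl(A)={N,SE}
∂A: remove int from cl → {N,SE}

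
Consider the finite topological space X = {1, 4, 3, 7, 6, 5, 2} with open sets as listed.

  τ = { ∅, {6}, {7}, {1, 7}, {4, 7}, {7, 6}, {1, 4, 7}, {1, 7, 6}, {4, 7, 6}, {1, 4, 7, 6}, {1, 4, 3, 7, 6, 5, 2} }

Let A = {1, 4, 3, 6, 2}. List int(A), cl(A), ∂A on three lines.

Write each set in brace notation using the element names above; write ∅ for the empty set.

opens ⊆ A: ∅, {6}; union → int = {6}
complement {7, 5}; its interior {7}; cl(A) = X∖{7} = {1, 4, 3, 6, 5, 2}
boundary = {1, 4, 3, 6, 5, 2} ∖ {6} = {1, 4, 3, 5, 2}

int(A) = {6}
cl(A)  = {1, 4, 3, 6, 5, 2}
∂A     = {1, 4, 3, 5, 2}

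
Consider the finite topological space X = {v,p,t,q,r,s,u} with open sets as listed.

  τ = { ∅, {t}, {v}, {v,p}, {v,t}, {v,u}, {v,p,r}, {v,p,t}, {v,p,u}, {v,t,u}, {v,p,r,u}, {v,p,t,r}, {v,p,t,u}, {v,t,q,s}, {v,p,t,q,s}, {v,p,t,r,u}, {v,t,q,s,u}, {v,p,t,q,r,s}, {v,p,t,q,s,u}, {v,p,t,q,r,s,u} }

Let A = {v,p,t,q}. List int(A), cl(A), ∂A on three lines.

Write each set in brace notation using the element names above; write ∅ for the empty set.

int(A) = {v,p,t}
cl(A)  = {v,p,t,q,r,s,u}
∂A     = {q,r,s,u}

open subsets of A: ∅, {t}, {v}, {v,t}, {v,p}, {v,p,t}; so int(A) = {v,p,t}
closure: X∖int(X∖A) = X∖∅ = {v,p,t,q,r,s,u}
∂A = {v,p,t,q,r,s,u} minus {v,p,t} = {q,r,s,u}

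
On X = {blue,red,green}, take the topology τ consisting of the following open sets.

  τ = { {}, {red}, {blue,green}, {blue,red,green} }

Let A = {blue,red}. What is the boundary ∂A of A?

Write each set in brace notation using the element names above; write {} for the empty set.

U open, U⊆A: {}, {red}. int(A) = ⋃ = {red}
X∖A={green}, int(X∖A)={}, hence cl(A)={blue,red,green}
∂A: remove int from cl → {blue,green}

{blue,green}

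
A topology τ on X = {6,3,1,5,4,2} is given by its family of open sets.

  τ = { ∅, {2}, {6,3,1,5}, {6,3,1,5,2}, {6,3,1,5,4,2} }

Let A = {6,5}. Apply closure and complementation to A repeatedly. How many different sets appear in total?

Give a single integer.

8

complement {3,1,4,2}; its interior {2}; cl(A) = X∖{2} = {6,3,1,5,4}
With k = closure, c = complement:
  1. A     = {6,5}
  2. kA    = {6,3,1,5,4}
  3. cA    = {3,1,4,2}
  4. ckA   = {2}
  5. kcA   = {6,3,1,5,4,2}
  6. kckA  = {4,2}
  7. ckcA  = ∅
  8. ckckA = {6,3,1,5}
k, c of each give nothing new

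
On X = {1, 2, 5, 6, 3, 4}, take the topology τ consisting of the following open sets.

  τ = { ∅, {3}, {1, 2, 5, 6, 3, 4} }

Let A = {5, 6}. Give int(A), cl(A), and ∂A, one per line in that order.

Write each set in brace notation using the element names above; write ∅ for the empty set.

U open, U⊆A: ∅. int(A) = ⋃ = ∅
X∖A={1, 2, 3, 4}, int(X∖A)={3}, hence cl(A)={1, 2, 5, 6, 4}
∂A: remove int from cl → {1, 2, 5, 6, 4}

int(A) = ∅
cl(A)  = {1, 2, 5, 6, 4}
∂A     = {1, 2, 5, 6, 4}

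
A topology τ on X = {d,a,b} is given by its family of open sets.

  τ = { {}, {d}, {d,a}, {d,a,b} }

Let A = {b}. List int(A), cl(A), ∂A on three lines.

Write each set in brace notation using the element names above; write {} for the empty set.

int(A) = {}
cl(A)  = {b}
∂A     = {b}

interior: largest open inside A is {} (from {})
cl via duality: int({d,a}) = {d,a}, so X∖{d,a} = {b}
cl∖int = {b}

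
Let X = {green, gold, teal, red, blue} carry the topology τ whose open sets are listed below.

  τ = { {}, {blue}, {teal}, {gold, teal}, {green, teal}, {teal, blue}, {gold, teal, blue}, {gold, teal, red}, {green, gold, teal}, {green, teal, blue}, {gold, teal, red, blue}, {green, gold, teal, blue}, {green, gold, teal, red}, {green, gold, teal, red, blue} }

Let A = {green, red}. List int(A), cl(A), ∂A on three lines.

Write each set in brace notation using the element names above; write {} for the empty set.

int(A) = {}
cl(A)  = {green, red}
∂A     = {green, red}

U open, U⊆A: {}. int(A) = ⋃ = {}
X∖A={gold, teal, blue}, int(X∖A)={gold, teal, blue}, hence cl(A)={green, red}
∂A: remove int from cl → {green, red}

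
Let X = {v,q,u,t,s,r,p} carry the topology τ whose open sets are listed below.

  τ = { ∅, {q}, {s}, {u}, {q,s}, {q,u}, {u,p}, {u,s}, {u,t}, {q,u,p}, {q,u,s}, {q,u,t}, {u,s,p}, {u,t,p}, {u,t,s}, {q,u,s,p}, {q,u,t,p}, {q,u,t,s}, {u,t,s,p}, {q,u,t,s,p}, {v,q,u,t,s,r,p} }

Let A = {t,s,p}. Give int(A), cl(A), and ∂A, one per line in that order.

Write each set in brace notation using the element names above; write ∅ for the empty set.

open subsets of A: ∅, {s}; so int(A) = {s}
closure: X∖int(X∖A) = X∖{q,u} = {v,t,s,r,p}
∂A = {v,t,s,r,p} minus {s} = {v,t,r,p}

int(A) = {s}
cl(A)  = {v,t,s,r,p}
∂A     = {v,t,r,p}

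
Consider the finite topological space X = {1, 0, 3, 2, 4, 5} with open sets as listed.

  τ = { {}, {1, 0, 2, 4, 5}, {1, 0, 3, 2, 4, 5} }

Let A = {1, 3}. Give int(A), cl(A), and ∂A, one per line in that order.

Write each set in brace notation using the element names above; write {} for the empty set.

opens ⊆ A: {}; union → int = {}
complement {0, 2, 4, 5}; its interior {}; cl(A) = X∖{} = {1, 0, 3, 2, 4, 5}
boundary = {1, 0, 3, 2, 4, 5} ∖ {} = {1, 0, 3, 2, 4, 5}

int(A) = {}
cl(A)  = {1, 0, 3, 2, 4, 5}
∂A     = {1, 0, 3, 2, 4, 5}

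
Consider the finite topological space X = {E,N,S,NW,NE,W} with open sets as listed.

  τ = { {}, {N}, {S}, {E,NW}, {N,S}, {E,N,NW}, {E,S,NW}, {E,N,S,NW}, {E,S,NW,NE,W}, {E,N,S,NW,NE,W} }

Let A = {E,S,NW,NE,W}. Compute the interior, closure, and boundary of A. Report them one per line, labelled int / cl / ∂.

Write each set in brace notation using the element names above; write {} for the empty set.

int(A) = {E,S,NW,NE,W}
cl(A)  = {E,S,NW,NE,W}
∂A     = {}

interior: largest open inside A is {E,S,NW,NE,W} (from {}, {S}, {E,NW}, {E,S,NW}, {E,S,NW,NE,W})
cl via duality: int({N}) = {N}, so X∖{N} = {E,S,NW,NE,W}
cl∖int = {}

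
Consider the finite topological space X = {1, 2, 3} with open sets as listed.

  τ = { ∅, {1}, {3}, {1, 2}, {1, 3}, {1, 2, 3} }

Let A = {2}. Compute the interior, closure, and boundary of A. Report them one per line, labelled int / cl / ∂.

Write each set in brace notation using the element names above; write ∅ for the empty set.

U open, U⊆A: ∅. int(A) = ⋃ = ∅
X∖A={1, 3}, int(X∖A)={1, 3}, hence cl(A)={2}
∂A: remove int from cl → {2}

int(A) = ∅
cl(A)  = {2}
∂A     = {2}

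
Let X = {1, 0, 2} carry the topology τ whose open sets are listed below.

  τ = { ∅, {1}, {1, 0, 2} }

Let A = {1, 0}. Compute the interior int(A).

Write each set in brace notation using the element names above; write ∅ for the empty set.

opens ⊆ A: ∅, {1}; union → int = {1}

{1}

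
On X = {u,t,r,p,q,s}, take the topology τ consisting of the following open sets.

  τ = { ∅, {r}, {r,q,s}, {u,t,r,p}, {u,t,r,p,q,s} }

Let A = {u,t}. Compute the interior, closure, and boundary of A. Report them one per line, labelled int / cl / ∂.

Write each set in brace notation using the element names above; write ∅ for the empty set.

int(A) = ∅
cl(A)  = {u,t,p}
∂A     = {u,t,p}

interior: largest open inside A is ∅ (from ∅)
cl via duality: int({r,p,q,s}) = {r,q,s}, so X∖{r,q,s} = {u,t,p}
cl∖int = {u,t,p}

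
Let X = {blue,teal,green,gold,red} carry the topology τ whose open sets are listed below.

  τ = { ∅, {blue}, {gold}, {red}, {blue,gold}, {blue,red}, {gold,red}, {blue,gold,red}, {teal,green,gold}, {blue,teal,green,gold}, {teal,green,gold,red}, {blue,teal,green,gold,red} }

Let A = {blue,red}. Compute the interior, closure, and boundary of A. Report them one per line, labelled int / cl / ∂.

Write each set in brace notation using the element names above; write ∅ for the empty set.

interior: largest open inside A is {blue,red} (from ∅, {red}, {blue}, {blue,red})
cl via duality: int({teal,green,gold}) = {teal,green,gold}, so X∖{teal,green,gold} = {blue,red}
cl∖int = ∅

int(A) = {blue,red}
cl(A)  = {blue,red}
∂A     = ∅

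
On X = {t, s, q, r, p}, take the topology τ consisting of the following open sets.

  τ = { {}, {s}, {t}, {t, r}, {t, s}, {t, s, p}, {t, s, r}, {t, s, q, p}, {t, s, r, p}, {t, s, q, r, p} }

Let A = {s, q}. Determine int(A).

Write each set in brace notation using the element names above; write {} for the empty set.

{s}

interior: largest open inside A is {s} (from {}, {s})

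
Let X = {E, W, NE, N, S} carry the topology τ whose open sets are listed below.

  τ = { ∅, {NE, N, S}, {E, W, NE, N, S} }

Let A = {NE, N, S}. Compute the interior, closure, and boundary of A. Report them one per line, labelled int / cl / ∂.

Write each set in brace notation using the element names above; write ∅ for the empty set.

int(A) = {NE, N, S}
cl(A)  = {E, W, NE, N, S}
∂A     = {E, W}

interior: largest open inside A is {NE, N, S} (from ∅, {NE, N, S})
cl via duality: int({E, W}) = ∅, so X∖∅ = {E, W, NE, N, S}
cl∖int = {E, W}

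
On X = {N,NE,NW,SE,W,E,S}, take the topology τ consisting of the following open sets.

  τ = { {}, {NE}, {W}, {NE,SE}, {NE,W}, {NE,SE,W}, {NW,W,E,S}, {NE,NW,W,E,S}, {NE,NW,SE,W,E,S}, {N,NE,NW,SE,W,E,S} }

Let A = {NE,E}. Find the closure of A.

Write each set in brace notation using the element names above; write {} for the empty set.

cl via duality: int({N,NW,SE,W,S}) = {W}, so X∖{W} = {N,NE,NW,SE,E,S}

{N,NE,NW,SE,E,S}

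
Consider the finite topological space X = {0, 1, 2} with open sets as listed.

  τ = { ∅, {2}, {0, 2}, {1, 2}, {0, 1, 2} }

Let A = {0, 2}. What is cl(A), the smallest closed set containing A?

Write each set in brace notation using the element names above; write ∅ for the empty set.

{0, 1, 2}

cl via duality: int({1}) = ∅, so X∖∅ = {0, 1, 2}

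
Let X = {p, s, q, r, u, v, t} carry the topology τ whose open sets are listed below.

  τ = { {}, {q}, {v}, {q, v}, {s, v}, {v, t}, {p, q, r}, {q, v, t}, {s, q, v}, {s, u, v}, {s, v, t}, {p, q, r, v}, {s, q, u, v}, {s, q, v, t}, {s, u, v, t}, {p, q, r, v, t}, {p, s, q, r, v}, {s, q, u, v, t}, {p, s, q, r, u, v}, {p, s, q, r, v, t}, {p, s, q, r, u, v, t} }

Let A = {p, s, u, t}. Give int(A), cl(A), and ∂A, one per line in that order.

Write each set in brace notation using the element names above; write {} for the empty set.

opens ⊆ A: {}; union → int = {}
complement {q, r, v}; its interior {q, v}; cl(A) = X∖{q, v} = {p, s, r, u, t}
boundary = {p, s, r, u, t} ∖ {} = {p, s, r, u, t}

int(A) = {}
cl(A)  = {p, s, r, u, t}
∂A     = {p, s, r, u, t}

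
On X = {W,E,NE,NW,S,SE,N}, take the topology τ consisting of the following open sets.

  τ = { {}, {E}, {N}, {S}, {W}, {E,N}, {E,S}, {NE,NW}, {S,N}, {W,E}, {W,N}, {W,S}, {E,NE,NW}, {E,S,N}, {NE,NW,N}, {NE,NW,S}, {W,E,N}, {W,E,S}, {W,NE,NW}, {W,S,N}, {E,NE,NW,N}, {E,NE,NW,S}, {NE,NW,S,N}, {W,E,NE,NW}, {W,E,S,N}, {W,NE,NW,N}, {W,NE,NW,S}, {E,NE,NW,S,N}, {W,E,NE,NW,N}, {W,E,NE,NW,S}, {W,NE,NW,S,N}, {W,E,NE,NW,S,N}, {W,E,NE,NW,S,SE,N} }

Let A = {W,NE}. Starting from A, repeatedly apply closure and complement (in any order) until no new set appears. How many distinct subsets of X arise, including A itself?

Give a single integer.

10

closure: X∖int(X∖A) = X∖{E,S,N} = {W,NE,NW,SE}
Let k=closure and c=complement:
  1. A     = {W,NE}
  2. kA    = {W,NE,NW,SE}
  3. cA    = {E,NW,S,SE,N}
  4. ckA   = {E,S,N}
  5. kcA   = {E,NE,NW,S,SE,N}
  6. kckA  = {E,S,SE,N}
  7. ckcA  = {W}
  8. ckckA = {W,NE,NW}
  9. kckcA = {W,SE}
  10. ckckcA = {E,NE,NW,S,N}
— saturated at 10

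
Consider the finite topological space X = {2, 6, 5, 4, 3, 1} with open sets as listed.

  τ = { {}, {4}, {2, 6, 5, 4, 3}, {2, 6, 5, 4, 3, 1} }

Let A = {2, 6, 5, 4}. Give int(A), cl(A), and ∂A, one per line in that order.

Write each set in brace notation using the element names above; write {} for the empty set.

int(A) = {4}
cl(A)  = {2, 6, 5, 4, 3, 1}
∂A     = {2, 6, 5, 3, 1}

open subsets of A: {}, {4}; so int(A) = {4}
closure: X∖int(X∖A) = X∖{} = {2, 6, 5, 4, 3, 1}
∂A = {2, 6, 5, 4, 3, 1} minus {4} = {2, 6, 5, 3, 1}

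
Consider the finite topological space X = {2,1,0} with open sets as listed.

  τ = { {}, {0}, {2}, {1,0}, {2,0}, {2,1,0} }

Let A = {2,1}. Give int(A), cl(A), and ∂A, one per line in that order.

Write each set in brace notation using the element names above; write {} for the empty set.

int(A) = {2}
cl(A)  = {2,1}
∂A     = {1}

opens ⊆ A: {}, {2}; union → int = {2}
complement {0}; its interior {0}; cl(A) = X∖{0} = {2,1}
boundary = {2,1} ∖ {2} = {1}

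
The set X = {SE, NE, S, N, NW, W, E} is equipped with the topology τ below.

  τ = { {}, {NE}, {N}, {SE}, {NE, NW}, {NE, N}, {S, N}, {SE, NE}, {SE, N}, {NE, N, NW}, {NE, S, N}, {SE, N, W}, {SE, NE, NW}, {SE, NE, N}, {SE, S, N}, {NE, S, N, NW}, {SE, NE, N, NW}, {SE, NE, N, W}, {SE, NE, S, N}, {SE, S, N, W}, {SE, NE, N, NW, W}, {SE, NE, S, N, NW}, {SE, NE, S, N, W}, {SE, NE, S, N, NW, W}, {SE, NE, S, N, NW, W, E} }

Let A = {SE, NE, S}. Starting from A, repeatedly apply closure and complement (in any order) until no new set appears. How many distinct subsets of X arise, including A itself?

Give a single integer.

10

closure: X∖int(X∖A) = X∖{N} = {SE, NE, S, NW, W, E}
Let k=closure and c=complement:
  1. A     = {SE, NE, S}
  2. kA    = {SE, NE, S, NW, W, E}
  3. cA    = {N, NW, W, E}
  4. ckA   = {N}
  5. kcA   = {S, N, NW, W, E}
  6. kckA  = {S, N, W, E}
  7. ckcA  = {SE, NE}
  8. ckckA = {SE, NE, NW}
  9. kckcA = {SE, NE, NW, W, E}
  10. ckckcA = {S, N}
— saturated at 10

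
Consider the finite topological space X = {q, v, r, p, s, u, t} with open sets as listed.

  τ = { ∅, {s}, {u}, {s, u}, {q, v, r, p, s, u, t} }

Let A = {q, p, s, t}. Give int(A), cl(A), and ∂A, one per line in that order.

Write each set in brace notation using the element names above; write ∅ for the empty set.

int(A) = {s}
cl(A)  = {q, v, r, p, s, t}
∂A     = {q, v, r, p, t}

interior: largest open inside A is {s} (from ∅, {s})
cl via duality: int({v, r, u}) = {u}, so X∖{u} = {q, v, r, p, s, t}
cl∖int = {q, v, r, p, t}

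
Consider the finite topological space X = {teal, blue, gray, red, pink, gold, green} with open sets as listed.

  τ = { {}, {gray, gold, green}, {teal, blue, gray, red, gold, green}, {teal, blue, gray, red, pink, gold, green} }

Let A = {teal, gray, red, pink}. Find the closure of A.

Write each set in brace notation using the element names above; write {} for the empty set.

{teal, blue, gray, red, pink, gold, green}

complement {blue, gold, green}; its interior {}; cl(A) = X∖{} = {teal, blue, gray, red, pink, gold, green}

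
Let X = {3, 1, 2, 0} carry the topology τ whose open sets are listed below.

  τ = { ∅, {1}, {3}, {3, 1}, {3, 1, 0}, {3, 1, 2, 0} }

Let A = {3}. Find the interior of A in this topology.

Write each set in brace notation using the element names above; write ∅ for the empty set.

opens ⊆ A: ∅, {3}; union → int = {3}

{3}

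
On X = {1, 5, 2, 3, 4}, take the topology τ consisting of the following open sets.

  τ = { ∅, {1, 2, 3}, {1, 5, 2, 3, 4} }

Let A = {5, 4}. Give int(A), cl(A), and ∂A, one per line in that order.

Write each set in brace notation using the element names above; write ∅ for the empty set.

open subsets of A: ∅; so int(A) = ∅
closure: X∖int(X∖A) = X∖{1, 2, 3} = {5, 4}
∂A = {5, 4} minus ∅ = {5, 4}

int(A) = ∅
cl(A)  = {5, 4}
∂A     = {5, 4}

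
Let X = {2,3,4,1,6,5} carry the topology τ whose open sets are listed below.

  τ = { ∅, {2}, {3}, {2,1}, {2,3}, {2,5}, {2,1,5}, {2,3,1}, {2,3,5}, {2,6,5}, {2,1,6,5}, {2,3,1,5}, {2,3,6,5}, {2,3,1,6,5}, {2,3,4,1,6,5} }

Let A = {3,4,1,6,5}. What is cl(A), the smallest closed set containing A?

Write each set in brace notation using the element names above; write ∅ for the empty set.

cl via duality: int({2}) = {2}, so X∖{2} = {3,4,1,6,5}

{3,4,1,6,5}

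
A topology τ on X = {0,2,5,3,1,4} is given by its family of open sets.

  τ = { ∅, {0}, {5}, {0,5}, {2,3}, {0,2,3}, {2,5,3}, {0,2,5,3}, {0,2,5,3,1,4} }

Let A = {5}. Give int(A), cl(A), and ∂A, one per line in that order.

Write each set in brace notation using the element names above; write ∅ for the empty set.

interior: largest open inside A is {5} (from ∅, {5})
cl via duality: int({0,2,3,1,4}) = {0,2,3}, so X∖{0,2,3} = {5,1,4}
cl∖int = {1,4}

int(A) = {5}
cl(A)  = {5,1,4}
∂A     = {1,4}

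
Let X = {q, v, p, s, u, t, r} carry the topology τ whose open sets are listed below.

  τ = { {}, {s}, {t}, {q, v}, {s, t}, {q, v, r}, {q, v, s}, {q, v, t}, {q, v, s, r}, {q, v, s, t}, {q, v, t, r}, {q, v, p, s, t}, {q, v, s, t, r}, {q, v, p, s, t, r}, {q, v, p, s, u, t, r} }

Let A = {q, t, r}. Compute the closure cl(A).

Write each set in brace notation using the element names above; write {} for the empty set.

complement {v, p, s, u}; its interior {s}; cl(A) = X∖{s} = {q, v, p, u, t, r}

{q, v, p, u, t, r}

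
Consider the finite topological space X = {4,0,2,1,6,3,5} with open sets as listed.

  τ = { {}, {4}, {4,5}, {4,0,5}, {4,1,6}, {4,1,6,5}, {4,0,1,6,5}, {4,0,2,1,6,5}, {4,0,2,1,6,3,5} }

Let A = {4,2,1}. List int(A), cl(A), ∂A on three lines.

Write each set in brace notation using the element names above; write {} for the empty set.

U open, U⊆A: {}, {4}. int(A) = ⋃ = {4}
X∖A={0,6,3,5}, int(X∖A)={}, hence cl(A)={4,0,2,1,6,3,5}
∂A: remove int from cl → {0,2,1,6,3,5}

int(A) = {4}
cl(A)  = {4,0,2,1,6,3,5}
∂A     = {0,2,1,6,3,5}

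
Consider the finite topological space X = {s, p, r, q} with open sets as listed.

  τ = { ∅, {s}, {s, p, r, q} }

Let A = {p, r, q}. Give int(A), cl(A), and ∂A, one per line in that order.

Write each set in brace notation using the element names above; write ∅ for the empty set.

U open, U⊆A: ∅. int(A) = ⋃ = ∅
X∖A={s}, int(X∖A)={s}, hence cl(A)={p, r, q}
∂A: remove int from cl → {p, r, q}

int(A) = ∅
cl(A)  = {p, r, q}
∂A     = {p, r, q}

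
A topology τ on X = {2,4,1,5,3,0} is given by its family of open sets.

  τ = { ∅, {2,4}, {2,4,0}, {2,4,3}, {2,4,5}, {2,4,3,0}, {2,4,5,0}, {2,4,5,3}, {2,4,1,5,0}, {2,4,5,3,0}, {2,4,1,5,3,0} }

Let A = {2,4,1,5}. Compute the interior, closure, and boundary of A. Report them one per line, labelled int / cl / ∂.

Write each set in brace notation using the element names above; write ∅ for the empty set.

U open, U⊆A: ∅, {2,4}, {2,4,5}. int(A) = ⋃ = {2,4,5}
X∖A={3,0}, int(X∖A)=∅, hence cl(A)={2,4,1,5,3,0}
∂A: remove int from cl → {1,3,0}

int(A) = {2,4,5}
cl(A)  = {2,4,1,5,3,0}
∂A     = {1,3,0}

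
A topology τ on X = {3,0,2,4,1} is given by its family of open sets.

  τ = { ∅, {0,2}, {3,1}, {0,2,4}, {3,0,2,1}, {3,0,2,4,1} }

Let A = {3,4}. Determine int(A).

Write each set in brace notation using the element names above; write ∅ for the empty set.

interior: largest open inside A is ∅ (from ∅)

∅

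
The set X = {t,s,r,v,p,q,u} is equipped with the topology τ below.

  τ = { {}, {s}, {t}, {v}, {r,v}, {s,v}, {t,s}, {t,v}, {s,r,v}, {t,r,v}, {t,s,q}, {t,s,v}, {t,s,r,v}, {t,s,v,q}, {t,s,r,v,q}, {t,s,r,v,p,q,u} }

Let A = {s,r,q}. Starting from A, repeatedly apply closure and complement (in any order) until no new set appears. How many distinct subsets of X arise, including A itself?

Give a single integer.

X∖A={t,v,p,u}, int(X∖A)={t,v}, hence cl(A)={s,r,p,q,u}
Orbit (k=closure, c=complement):
  1. A     = {s,r,q}
  2. kA    = {s,r,p,q,u}
  3. cA    = {t,v,p,u}
  4. ckA   = {t,v}
  5. kcA   = {t,r,v,p,q,u}
  6. ckcA  = {s}
  7. kckcA = {s,p,q,u}
  8. ckckcA = {t,r,v}
(closed under both — stop)

8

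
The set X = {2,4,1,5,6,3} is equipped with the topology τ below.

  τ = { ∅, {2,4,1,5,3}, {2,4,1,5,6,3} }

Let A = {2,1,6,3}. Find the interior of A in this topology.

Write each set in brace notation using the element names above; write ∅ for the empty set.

∅

U open, U⊆A: ∅. int(A) = ⋃ = ∅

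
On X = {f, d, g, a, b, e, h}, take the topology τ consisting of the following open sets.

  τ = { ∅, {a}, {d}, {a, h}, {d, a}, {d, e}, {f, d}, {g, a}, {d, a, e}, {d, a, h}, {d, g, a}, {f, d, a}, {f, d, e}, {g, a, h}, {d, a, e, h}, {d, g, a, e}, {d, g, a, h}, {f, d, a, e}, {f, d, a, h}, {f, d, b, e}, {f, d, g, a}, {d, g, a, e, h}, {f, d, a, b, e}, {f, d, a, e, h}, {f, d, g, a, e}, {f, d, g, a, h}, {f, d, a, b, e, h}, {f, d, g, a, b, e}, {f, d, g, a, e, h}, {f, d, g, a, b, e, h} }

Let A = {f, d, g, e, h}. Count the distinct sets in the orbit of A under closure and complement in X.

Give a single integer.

cl via duality: int({a, b}) = {a}, so X∖{a} = {f, d, g, b, e, h}
Write k for closure, c for complement:
  1. A     = {f, d, g, e, h}
  2. kA    = {f, d, g, b, e, h}
  3. cA    = {a, b}
  4. ckA   = {a}
  5. kcA   = {g, a, b, h}
  6. kckA  = {g, a, h}
  7. ckcA  = {f, d, e}
  8. ckckA = {f, d, b, e}
applying k or c yields no new set

8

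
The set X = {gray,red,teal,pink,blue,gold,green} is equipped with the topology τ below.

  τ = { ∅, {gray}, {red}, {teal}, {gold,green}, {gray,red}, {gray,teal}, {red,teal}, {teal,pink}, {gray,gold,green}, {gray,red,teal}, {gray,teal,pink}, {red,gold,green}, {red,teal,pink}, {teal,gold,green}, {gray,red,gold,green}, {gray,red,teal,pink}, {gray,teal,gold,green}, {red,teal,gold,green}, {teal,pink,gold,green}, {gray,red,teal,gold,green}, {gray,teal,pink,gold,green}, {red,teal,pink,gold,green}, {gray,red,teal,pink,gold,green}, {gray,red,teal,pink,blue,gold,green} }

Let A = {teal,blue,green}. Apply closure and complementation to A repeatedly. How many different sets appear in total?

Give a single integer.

12

complement {gray,red,pink,gold}; its interior {gray,red}; cl(A) = X∖{gray,red} = {teal,pink,blue,gold,green}
With k = closure, c = complement:
  1. A     = {teal,blue,green}
  2. kA    = {teal,pink,blue,gold,green}
  3. cA    = {gray,red,pink,gold}
  4. ckA   = {gray,red}
  5. kcA   = {gray,red,pink,blue,gold,green}
  6. kckA  = {gray,red,blue}
  7. ckcA  = {teal}
  8. ckckA = {teal,pink,gold,green}
  9. kckcA = {teal,pink,blue}
  10. ckckcA = {gray,red,gold,green}
  11. kckckcA = {gray,red,blue,gold,green}
  12. ckckckcA = {teal,pink}
k, c of each give nothing new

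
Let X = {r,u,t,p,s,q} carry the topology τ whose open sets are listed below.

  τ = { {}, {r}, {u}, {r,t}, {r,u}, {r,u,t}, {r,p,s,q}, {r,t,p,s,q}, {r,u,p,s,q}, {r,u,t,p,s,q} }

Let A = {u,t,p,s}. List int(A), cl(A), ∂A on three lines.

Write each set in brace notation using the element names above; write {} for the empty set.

opens ⊆ A: {}, {u}; union → int = {u}
complement {r,q}; its interior {r}; cl(A) = X∖{r} = {u,t,p,s,q}
boundary = {u,t,p,s,q} ∖ {u} = {t,p,s,q}

int(A) = {u}
cl(A)  = {u,t,p,s,q}
∂A     = {t,p,s,q}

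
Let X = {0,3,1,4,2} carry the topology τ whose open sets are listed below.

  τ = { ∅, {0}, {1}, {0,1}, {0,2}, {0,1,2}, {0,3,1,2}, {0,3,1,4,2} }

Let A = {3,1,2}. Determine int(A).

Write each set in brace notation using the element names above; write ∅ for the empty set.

{1}

interior: largest open inside A is {1} (from ∅, {1})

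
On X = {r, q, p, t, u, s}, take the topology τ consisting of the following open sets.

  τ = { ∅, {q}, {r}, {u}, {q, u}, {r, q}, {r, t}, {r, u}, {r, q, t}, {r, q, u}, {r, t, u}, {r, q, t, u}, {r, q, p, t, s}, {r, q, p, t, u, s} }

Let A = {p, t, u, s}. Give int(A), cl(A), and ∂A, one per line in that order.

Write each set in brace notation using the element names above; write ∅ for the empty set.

U open, U⊆A: ∅, {u}. int(A) = ⋃ = {u}
X∖A={r, q}, int(X∖A)={r, q}, hence cl(A)={p, t, u, s}
∂A: remove int from cl → {p, t, s}

int(A) = {u}
cl(A)  = {p, t, u, s}
∂A     = {p, t, s}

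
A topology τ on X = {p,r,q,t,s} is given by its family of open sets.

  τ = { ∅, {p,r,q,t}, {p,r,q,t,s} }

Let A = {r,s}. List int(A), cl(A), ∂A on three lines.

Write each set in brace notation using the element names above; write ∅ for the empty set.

int(A) = ∅
cl(A)  = {p,r,q,t,s}
∂A     = {p,r,q,t,s}

open subsets of A: ∅; so int(A) = ∅
closure: X∖int(X∖A) = X∖∅ = {p,r,q,t,s}
∂A = {p,r,q,t,s} minus ∅ = {p,r,q,t,s}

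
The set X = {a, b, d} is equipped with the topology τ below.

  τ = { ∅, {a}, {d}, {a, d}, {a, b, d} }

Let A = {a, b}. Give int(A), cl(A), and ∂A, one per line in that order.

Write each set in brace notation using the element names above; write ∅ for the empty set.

opens ⊆ A: ∅, {a}; union → int = {a}
complement {d}; its interior {d}; cl(A) = X∖{d} = {a, b}
boundary = {a, b} ∖ {a} = {b}

int(A) = {a}
cl(A)  = {a, b}
∂A     = {b}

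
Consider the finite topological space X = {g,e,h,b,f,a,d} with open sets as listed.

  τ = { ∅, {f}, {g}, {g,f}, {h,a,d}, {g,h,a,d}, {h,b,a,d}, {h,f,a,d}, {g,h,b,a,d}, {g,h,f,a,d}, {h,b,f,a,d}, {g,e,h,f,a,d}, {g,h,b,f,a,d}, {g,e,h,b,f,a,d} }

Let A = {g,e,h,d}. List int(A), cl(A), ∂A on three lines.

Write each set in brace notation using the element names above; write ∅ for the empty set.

U open, U⊆A: ∅, {g}. int(A) = ⋃ = {g}
X∖A={b,f,a}, int(X∖A)={f}, hence cl(A)={g,e,h,b,a,d}
∂A: remove int from cl → {e,h,b,a,d}

int(A) = {g}
cl(A)  = {g,e,h,b,a,d}
∂A     = {e,h,b,a,d}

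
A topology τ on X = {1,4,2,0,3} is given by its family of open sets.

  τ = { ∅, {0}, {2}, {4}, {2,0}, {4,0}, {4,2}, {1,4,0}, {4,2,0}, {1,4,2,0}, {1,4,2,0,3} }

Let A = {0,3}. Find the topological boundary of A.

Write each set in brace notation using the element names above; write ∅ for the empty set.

open subsets of A: ∅, {0}; so int(A) = {0}
closure: X∖int(X∖A) = X∖{4,2} = {1,0,3}
∂A = {1,0,3} minus {0} = {1,3}

{1,3}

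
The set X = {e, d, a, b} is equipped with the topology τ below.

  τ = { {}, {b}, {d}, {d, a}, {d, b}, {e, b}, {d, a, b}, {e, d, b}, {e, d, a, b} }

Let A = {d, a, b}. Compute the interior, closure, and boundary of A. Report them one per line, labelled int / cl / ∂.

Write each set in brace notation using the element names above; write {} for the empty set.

int(A) = {d, a, b}
cl(A)  = {e, d, a, b}
∂A     = {e}

interior: largest open inside A is {d, a, b} (from {}, {b}, {d}, {d, a}, {d, b}, {d, a, b})
cl via duality: int({e}) = {}, so X∖{} = {e, d, a, b}
cl∖int = {e}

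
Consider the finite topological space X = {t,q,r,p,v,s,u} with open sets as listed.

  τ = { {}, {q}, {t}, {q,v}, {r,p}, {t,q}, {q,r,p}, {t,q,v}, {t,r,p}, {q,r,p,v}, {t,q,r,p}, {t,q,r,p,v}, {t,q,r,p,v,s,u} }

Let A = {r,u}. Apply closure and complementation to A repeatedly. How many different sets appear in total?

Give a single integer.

8

X∖A={t,q,p,v,s}, int(X∖A)={t,q,v}, hence cl(A)={r,p,s,u}
Orbit (k=closure, c=complement):
  1. A     = {r,u}
  2. kA    = {r,p,s,u}
  3. cA    = {t,q,p,v,s}
  4. ckA   = {t,q,v}
  5. kcA   = {t,q,r,p,v,s,u}
  6. kckA  = {t,q,v,s,u}
  7. ckcA  = {}
  8. ckckA = {r,p}
(closed under both — stop)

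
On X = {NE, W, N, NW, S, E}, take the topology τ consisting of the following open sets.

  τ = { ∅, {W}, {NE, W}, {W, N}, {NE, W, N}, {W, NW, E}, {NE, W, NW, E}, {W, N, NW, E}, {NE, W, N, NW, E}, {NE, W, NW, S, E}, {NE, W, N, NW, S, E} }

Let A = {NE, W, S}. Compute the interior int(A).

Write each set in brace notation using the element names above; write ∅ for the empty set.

opens ⊆ A: ∅, {W}, {NE, W}; union → int = {NE, W}

{NE, W}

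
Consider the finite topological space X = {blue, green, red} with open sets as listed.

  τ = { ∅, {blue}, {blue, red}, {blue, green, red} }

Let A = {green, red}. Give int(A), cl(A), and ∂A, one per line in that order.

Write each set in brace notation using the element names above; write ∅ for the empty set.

int(A) = ∅
cl(A)  = {green, red}
∂A     = {green, red}

U open, U⊆A: ∅. int(A) = ⋃ = ∅
X∖A={blue}, int(X∖A)={blue}, hence cl(A)={green, red}
∂A: remove int from cl → {green, red}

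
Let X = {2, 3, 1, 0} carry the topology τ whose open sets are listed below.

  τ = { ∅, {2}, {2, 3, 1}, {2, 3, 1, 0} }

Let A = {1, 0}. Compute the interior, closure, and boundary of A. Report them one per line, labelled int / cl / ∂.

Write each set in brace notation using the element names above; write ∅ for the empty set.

open subsets of A: ∅; so int(A) = ∅
closure: X∖int(X∖A) = X∖{2} = {3, 1, 0}
∂A = {3, 1, 0} minus ∅ = {3, 1, 0}

int(A) = ∅
cl(A)  = {3, 1, 0}
∂A     = {3, 1, 0}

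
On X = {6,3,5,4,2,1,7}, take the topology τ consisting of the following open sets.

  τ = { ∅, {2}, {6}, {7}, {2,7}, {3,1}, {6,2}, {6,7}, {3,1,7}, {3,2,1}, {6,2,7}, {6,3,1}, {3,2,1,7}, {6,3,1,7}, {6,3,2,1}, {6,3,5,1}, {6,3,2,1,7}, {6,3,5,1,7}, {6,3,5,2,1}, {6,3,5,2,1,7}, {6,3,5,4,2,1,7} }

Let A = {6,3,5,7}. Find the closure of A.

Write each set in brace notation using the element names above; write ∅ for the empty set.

closure: X∖int(X∖A) = X∖{2} = {6,3,5,4,1,7}

{6,3,5,4,1,7}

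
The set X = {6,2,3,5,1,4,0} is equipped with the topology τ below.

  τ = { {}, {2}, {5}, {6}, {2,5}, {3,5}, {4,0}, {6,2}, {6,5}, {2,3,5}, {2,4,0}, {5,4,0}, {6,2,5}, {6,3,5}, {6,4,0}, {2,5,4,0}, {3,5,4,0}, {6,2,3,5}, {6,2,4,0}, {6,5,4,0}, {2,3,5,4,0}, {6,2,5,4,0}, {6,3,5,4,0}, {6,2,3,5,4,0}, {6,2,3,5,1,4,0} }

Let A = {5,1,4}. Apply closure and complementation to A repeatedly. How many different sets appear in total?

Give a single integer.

12

closure: X∖int(X∖A) = X∖{6,2} = {3,5,1,4,0}
Let k=closure and c=complement:
  1. A     = {5,1,4}
  2. kA    = {3,5,1,4,0}
  3. cA    = {6,2,3,0}
  4. ckA   = {6,2}
  5. kcA   = {6,2,3,1,4,0}
  6. kckA  = {6,2,1}
  7. ckcA  = {5}
  8. ckckA = {3,5,4,0}
  9. kckcA = {3,5,1}
  10. ckckcA = {6,2,4,0}
  11. kckckcA = {6,2,1,4,0}
  12. ckckckcA = {3,5}
— saturated at 12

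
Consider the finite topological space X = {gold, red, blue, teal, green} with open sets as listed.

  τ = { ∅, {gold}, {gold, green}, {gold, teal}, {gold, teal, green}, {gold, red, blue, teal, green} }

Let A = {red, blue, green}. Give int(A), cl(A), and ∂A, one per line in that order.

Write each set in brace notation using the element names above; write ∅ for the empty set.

open subsets of A: ∅; so int(A) = ∅
closure: X∖int(X∖A) = X∖{gold, teal} = {red, blue, green}
∂A = {red, blue, green} minus ∅ = {red, blue, green}

int(A) = ∅
cl(A)  = {red, blue, green}
∂A     = {red, blue, green}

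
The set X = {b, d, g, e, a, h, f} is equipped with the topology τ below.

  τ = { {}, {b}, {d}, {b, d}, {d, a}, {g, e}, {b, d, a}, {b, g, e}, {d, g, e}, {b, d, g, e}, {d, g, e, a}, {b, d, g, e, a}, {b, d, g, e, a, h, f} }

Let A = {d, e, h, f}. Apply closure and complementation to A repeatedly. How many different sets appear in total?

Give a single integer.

12

X∖A={b, g, a}, int(X∖A)={b}, hence cl(A)={d, g, e, a, h, f}
Orbit (k=closure, c=complement):
  1. A     = {d, e, h, f}
  2. kA    = {d, g, e, a, h, f}
  3. cA    = {b, g, a}
  4. ckA   = {b}
  5. kcA   = {b, g, e, a, h, f}
  6. kckA  = {b, h, f}
  7. ckcA  = {d}
  8. ckckA = {d, g, e, a}
  9. kckcA = {d, a, h, f}
  10. ckckcA = {b, g, e}
  11. kckckcA = {b, g, e, h, f}
  12. ckckckcA = {d, a}
(closed under both — stop)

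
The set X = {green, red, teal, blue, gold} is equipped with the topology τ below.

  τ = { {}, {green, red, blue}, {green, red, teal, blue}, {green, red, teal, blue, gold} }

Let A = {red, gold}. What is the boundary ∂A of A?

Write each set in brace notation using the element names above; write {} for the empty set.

{green, red, teal, blue, gold}

open subsets of A: {}; so int(A) = {}
closure: X∖int(X∖A) = X∖{} = {green, red, teal, blue, gold}
∂A = {green, red, teal, blue, gold} minus {} = {green, red, teal, blue, gold}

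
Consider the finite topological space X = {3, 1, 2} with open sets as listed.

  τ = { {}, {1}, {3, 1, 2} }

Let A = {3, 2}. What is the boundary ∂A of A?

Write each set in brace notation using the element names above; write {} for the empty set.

{3, 2}

open subsets of A: {}; so int(A) = {}
closure: X∖int(X∖A) = X∖{1} = {3, 2}
∂A = {3, 2} minus {} = {3, 2}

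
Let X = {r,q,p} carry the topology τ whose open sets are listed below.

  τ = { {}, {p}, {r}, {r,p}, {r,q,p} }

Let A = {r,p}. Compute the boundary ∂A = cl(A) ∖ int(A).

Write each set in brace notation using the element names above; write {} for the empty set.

{q}

opens ⊆ A: {}, {r}, {p}, {r,p}; union → int = {r,p}
complement {q}; its interior {}; cl(A) = X∖{} = {r,q,p}
boundary = {r,q,p} ∖ {r,p} = {q}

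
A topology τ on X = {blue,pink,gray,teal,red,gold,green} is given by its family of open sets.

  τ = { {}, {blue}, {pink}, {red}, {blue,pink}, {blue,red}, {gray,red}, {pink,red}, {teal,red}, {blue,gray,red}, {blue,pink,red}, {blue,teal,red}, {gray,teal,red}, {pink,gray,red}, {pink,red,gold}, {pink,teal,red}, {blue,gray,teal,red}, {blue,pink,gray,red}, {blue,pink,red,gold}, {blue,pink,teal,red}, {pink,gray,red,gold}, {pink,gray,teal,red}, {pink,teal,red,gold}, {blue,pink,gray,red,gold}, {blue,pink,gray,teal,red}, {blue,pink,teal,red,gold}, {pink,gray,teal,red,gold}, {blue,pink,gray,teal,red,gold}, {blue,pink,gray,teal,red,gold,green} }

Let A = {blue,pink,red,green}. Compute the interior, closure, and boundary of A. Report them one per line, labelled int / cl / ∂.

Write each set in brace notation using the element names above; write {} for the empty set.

int(A) = {blue,pink,red}
cl(A)  = {blue,pink,gray,teal,red,gold,green}
∂A     = {gray,teal,gold,green}

open subsets of A: {}, {pink}, {red}, {blue}, {pink,red}, {blue,pink}, {blue,red}, {blue,pink,red}; so int(A) = {blue,pink,red}
closure: X∖int(X∖A) = X∖{} = {blue,pink,gray,teal,red,gold,green}
∂A = {blue,pink,gray,teal,red,gold,green} minus {blue,pink,red} = {gray,teal,gold,green}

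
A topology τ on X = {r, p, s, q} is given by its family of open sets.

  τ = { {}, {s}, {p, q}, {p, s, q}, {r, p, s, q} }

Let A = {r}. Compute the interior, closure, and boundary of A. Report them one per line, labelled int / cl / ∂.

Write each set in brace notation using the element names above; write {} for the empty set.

int(A) = {}
cl(A)  = {r}
∂A     = {r}

U open, U⊆A: {}. int(A) = ⋃ = {}
X∖A={p, s, q}, int(X∖A)={p, s, q}, hence cl(A)={r}
∂A: remove int from cl → {r}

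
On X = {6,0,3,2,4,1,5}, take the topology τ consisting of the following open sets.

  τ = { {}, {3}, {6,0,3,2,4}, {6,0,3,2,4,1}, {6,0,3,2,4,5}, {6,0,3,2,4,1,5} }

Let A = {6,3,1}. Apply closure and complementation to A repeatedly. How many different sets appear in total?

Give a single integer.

cl via duality: int({0,2,4,5}) = {}, so X∖{} = {6,0,3,2,4,1,5}
Write k for closure, c for complement:
  1. A     = {6,3,1}
  2. kA    = {6,0,3,2,4,1,5}
  3. cA    = {0,2,4,5}
  4. ckA   = {}
  5. kcA   = {6,0,2,4,1,5}
  6. ckcA  = {3}
applying k or c yields no new set

6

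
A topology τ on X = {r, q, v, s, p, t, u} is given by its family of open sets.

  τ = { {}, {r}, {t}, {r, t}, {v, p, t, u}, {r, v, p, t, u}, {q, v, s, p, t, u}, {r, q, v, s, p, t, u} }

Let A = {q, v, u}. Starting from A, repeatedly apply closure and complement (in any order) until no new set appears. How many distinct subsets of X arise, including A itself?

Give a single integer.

X∖A={r, s, p, t}, int(X∖A)={r, t}, hence cl(A)={q, v, s, p, u}
Orbit (k=closure, c=complement):
  1. A     = {q, v, u}
  2. kA    = {q, v, s, p, u}
  3. cA    = {r, s, p, t}
  4. ckA   = {r, t}
  5. kcA   = {r, q, v, s, p, t, u}
  6. ckcA  = {}
(closed under both — stop)

6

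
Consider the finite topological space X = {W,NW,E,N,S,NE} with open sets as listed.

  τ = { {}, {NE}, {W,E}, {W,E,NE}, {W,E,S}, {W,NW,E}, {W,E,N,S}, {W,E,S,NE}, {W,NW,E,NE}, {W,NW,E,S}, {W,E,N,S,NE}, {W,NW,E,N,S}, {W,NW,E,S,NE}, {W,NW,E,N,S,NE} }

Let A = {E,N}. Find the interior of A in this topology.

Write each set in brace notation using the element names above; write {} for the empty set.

{}

opens ⊆ A: {}; union → int = {}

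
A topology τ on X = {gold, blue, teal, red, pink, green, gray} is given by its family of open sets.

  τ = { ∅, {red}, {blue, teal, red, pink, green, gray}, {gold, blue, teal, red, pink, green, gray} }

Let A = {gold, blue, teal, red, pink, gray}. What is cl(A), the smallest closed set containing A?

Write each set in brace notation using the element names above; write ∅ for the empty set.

complement {green}; its interior ∅; cl(A) = X∖∅ = {gold, blue, teal, red, pink, green, gray}

{gold, blue, teal, red, pink, green, gray}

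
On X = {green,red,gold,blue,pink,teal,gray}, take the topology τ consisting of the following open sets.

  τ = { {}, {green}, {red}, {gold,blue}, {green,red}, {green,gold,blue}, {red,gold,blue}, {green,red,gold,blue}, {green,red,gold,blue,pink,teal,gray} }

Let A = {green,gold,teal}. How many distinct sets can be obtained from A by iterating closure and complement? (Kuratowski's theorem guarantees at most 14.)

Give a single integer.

10

complement {red,blue,pink,gray}; its interior {red}; cl(A) = X∖{red} = {green,gold,blue,pink,teal,gray}
With k = closure, c = complement:
  1. A     = {green,gold,teal}
  2. kA    = {green,gold,blue,pink,teal,gray}
  3. cA    = {red,blue,pink,gray}
  4. ckA   = {red}
  5. kcA   = {red,gold,blue,pink,teal,gray}
  6. kckA  = {red,pink,teal,gray}
  7. ckcA  = {green}
  8. ckckA = {green,gold,blue}
  9. kckcA = {green,pink,teal,gray}
  10. ckckcA = {red,gold,blue}
k, c of each give nothing new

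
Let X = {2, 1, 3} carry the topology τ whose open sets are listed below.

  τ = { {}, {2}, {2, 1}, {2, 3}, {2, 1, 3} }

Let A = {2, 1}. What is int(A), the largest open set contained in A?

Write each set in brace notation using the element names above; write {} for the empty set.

{2, 1}

interior: largest open inside A is {2, 1} (from {}, {2}, {2, 1})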